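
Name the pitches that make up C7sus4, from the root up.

C – F – G – B♭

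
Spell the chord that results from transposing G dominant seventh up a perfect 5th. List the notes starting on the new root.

D F# A C

A perfect 5th up from G is D, so the new chord is D dominant seventh.
root → D
3rd (major 3rd) → F#
5th (perfect 5th) → A
7th (minor 7th) → C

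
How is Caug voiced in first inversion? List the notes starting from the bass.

E, G#, C

In root position, Caug is C–E–G#.
First inversion puts the third (E) in the bass.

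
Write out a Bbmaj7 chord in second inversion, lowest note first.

F A Bb D

Bbmaj7 = Bb–D–F–A; second inversion → fifth (F) lowest.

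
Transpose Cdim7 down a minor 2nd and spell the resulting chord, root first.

A minor 2nd down from C is B, so the new chord is B diminished seventh.
B — root
D — minor 3rd
F — diminished 5th
Ab — diminished 7th

B D F Ab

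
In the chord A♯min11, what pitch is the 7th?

Root of A♯min11 = A♯. The 7th is a minor 7th: A♯ up a minor 7th → G♯.

G♯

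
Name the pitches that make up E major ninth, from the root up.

E major ninth: major ninth on E.
- root: E
- major 3rd: G-sharp
- perfect 5th: B
- major 7th: D-sharp
- major 9th: F-sharp

E – G-sharp – B – D-sharp – F-sharp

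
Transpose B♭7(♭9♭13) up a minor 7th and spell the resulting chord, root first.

Ab, C, Eb, Gb, Bbb, Fb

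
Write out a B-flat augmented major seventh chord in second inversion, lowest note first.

B-flat augmented major seventh = Bb–D–F#–A; second inversion → fifth (F#) lowest.

F#  A  Bb  D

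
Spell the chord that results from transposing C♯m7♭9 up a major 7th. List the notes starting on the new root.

B#  D#  F##  A#  C#

Transposed root: C# → B# (major 7th up). So we spell B# minor seventh flat nine:
B# — root
D# — minor 3rd
F## — perfect 5th
A# — minor 7th
C# — minor 9th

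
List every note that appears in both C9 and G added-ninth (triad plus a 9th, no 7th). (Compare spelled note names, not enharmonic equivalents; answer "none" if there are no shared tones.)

G, D

C9 = C, E, G, B♭, D.
G added-ninth = G, B, D, A.
Shared: G, D.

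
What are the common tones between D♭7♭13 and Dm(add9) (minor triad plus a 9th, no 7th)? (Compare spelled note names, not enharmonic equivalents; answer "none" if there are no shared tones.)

D♭7♭13: Db F Ab Cb Bbb
Dm(add9): D F A E
Common to both → F.

F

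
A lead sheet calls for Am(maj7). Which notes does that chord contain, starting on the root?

A C E G#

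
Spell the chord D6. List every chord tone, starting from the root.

Root D, quality major sixth:
root → D
3rd (major 3rd) → F#
5th (perfect 5th) → A
6th (major 6th) → B

D  F#  A  B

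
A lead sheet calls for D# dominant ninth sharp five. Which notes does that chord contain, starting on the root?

D#, F##, A##, C#, E#

D# dominant ninth sharp five is a dominant ninth sharp five built on D#.
root → D#
3rd (major 3rd) → F##
5th (augmented 5th) → A##
7th (minor 7th) → C#
9th (major 9th) → E#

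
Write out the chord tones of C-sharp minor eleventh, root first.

C-sharp minor eleventh: minor eleventh on C#.
root → C#
3rd (minor 3rd) → E
5th (perfect 5th) → G#
7th (minor 7th) → B
9th (major 9th) → D#
11th (perfect 11th) → F#

C# E G# B D# F#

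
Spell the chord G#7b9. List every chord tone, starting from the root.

G#7b9 is a dominant seventh flat nine built on G#.
root → G#
3rd (major 3rd) → B#
5th (perfect 5th) → D#
7th (minor 7th) → F#
9th (minor 9th) → A

G#, B#, D#, F#, A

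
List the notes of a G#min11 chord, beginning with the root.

G#  B  D#  F#  A#  C#

G#min11: minor eleventh on G#.
root → G#
3rd (minor 3rd) → B
5th (perfect 5th) → D#
7th (minor 7th) → F#
9th (major 9th) → A#
11th (perfect 11th) → C#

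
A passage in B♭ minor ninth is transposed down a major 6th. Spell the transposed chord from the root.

D-flat, F-flat, A-flat, C-flat, E-flat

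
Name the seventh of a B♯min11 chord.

B♯min11 is built on B#; its 7th is a minor 7th above the root.
A seventh above B uses the letter A, and the minor 7th above B# is A#.

A#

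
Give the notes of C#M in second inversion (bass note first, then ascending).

G♯  C♯  E♯

In root position, C#M is C♯–E♯–G♯.
Second inversion puts the fifth (G♯) in the bass.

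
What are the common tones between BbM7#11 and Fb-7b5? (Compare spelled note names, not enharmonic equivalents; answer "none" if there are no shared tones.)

BbM7#11: Bb D F A E
Fb-7b5: Fb Abb Cbb Ebb
Common to both → none.

none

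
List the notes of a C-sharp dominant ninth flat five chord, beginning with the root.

C-sharp  E-sharp  G  B  D-sharp

C-sharp dominant ninth flat five is a dominant ninth flat five built on C-sharp.
- root: C-sharp
- major 3rd: E-sharp
- diminished 5th: G
- minor 7th: B
- major 9th: D-sharp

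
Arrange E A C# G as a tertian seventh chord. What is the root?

Arranged so that each adjacent pair is a third by letter name: A – C# – E – G.
The bottom of that stack, A, is the root (this is A dominant seventh).

A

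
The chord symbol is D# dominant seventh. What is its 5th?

A-sharp

Root of D# dominant seventh = D-sharp. The 5th is a perfect 5th: D-sharp up a perfect 5th → A-sharp.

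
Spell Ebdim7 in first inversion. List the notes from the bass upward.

G♭ B𝄫 D𝄫 E♭

Ebdim7 = E♭–G♭–B𝄫–D𝄫; first inversion → third (G♭) lowest.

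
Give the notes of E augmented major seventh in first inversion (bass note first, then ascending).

In root position, E augmented major seventh is E–G#–B#–D#.
First inversion puts the third (G#) in the bass.

G#, B#, D#, E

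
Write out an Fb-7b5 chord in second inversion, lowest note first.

Fb-7b5 = Fb–Abb–Cbb–Ebb; second inversion → fifth (Cbb) lowest.

Cbb, Ebb, Fb, Abb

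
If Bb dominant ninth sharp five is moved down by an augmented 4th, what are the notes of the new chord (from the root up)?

F-flat  A-flat  C  E-double-flat  G-flat

An augmented 4th down from B-flat is F-flat, so the new chord is F-flat dominant ninth sharp five.
- root: F-flat
- major 3rd: A-flat
- augmented 5th: C
- minor 7th: E-double-flat
- major 9th: G-flat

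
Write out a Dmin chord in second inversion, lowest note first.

A, D, F

Dmin = D–F–A; second inversion → fifth (A) lowest.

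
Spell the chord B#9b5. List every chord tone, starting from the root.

B#  D##  F#  A#  C##

Root B#, quality dominant ninth flat five:
root → B#
3rd (major 3rd) → D##
5th (diminished 5th) → F#
7th (minor 7th) → A#
9th (major 9th) → C##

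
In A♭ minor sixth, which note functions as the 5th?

E-flat

A♭ minor sixth is built on A-flat; its 5th is a perfect 5th above the root.
A fifth above A uses the letter E, and the perfect 5th above A-flat is E-flat.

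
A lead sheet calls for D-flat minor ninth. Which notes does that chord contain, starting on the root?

Root D♭, quality minor ninth:
D♭ — root
F♭ — minor 3rd
A♭ — perfect 5th
C♭ — minor 7th
E♭ — major 9th

D♭ F♭ A♭ C♭ E♭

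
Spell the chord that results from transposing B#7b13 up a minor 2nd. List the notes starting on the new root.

C♯, E♯, G♯, B, A

Transposed root: B♯ → C♯ (minor 2nd up). So we spell C♯ dominant seventh flat thirteen:
root → C♯
3rd (major 3rd) → E♯
5th (perfect 5th) → G♯
7th (minor 7th) → B
13th (minor 13th) → A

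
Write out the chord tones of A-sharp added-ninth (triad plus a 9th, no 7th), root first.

A-sharp  C-double-sharp  E-sharp  B-sharp

A-sharp added-ninth: added-ninth on A-sharp.
- root: A-sharp
- major 3rd: C-double-sharp
- perfect 5th: E-sharp
- major 9th: B-sharp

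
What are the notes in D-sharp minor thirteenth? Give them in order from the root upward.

D-sharp minor thirteenth is a minor thirteenth built on D#.
- root: D#
- minor 3rd: F#
- perfect 5th: A#
- minor 7th: C#
- major 9th: E#
- perfect 11th: G#
- major 13th: B#

D#  F#  A#  C#  E#  G#  B#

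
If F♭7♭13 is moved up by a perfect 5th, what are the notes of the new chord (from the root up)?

Cb  Eb  Gb  Bbb  Abb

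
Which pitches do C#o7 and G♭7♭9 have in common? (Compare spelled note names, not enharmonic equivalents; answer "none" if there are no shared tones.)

C#o7: C♯ E G B♭
G♭7♭9: G♭ B♭ D♭ F♭ A𝄫
Common to both → B♭.

B♭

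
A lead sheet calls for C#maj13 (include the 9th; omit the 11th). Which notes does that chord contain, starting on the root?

C# – E# – G# – B# – D# – A#

Root C#, quality major thirteenth:
root → C#
3rd (major 3rd) → E#
5th (perfect 5th) → G#
7th (major 7th) → B#
9th (major 9th) → D#
13th (major 13th) → A#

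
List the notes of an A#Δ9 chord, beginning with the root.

A♯, C𝄪, E♯, G𝄪, B♯

Root A♯, quality major ninth:
root → A♯
3rd (major 3rd) → C𝄪
5th (perfect 5th) → E♯
7th (major 7th) → G𝄪
9th (major 9th) → B♯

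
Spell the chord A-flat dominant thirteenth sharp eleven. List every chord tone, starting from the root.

A-flat, C, E-flat, G-flat, B-flat, D, F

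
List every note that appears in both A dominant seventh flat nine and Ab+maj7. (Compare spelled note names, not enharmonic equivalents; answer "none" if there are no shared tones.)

A dominant seventh flat nine: A C# E G Bb
Ab+maj7: Ab C E G
Common to both → E, G.

E – G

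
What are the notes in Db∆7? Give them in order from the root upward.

Db∆7 is a major seventh built on Db.
Root: Db
Major 3rd (3rd): F
Perfect 5th (5th): Ab
Major 7th (7th): C

Db  F  Ab  C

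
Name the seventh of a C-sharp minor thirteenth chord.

B

C-sharp minor thirteenth is built on C♯; its 7th is a minor 7th above the root.
A seventh above C uses the letter B, and the minor 7th above C♯ is B.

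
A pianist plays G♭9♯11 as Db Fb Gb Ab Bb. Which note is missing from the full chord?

C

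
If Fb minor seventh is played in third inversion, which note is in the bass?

Fb minor seventh = F-flat–A-double-flat–C-flat–E-double-flat. Third inversion → seventh in the bass = E-double-flat.

E-double-flat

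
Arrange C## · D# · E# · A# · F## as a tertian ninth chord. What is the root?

Stacking in thirds gives D# – F## – A# – C## – E#, so D# is the root — D# major ninth.

D#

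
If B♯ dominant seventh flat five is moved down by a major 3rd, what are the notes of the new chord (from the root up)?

B♯ down a major 3rd → G♯. New chord: G♯ dominant seventh flat five.
root → G♯
3rd (major 3rd) → B♯
5th (diminished 5th) → D
7th (minor 7th) → F♯

G♯ – B♯ – D – F♯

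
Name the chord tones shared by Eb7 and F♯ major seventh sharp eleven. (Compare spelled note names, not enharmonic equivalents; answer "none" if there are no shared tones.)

none

Eb7 = Eb, G, Bb, Db.
F♯ major seventh sharp eleven = F#, A#, C#, E#, B#.
Shared: none.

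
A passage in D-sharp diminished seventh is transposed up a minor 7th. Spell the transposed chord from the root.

D-sharp up a minor 7th → C-sharp. New chord: C-sharp diminished seventh.
- root: C-sharp
- minor 3rd: E
- diminished 5th: G
- diminished 7th: B-flat

C-sharp, E, G, B-flat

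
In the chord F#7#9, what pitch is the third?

Root of F#7#9 = F♯. The 3rd is a major 3rd: F♯ up a major 3rd → A♯.

A♯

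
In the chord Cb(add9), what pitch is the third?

Root of Cb(add9) = Cb. The 3rd is a major 3rd: Cb up a major 3rd → Eb.

Eb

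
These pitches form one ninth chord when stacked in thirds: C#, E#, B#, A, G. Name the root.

A

Arranged so that each adjacent pair is a third by letter name: A – C# – E# – G – B#.
The bottom of that stack, A, is the root (this is A dominant seventh sharp nine sharp five).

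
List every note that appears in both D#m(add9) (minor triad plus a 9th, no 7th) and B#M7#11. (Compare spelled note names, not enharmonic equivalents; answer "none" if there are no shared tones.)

none

D#m(add9) = D♯, F♯, A♯, E♯.
B#M7#11 = B♯, D𝄪, F𝄪, A𝄪, E𝄪.
Shared: none.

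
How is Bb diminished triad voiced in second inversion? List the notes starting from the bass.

Bb diminished triad = B-flat–D-flat–F-flat; second inversion → fifth (F-flat) lowest.

F-flat, B-flat, D-flat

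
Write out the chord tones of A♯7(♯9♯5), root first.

A#, C##, E##, G#, B##

Root A#, quality dominant seventh sharp nine sharp five:
A# — root
C## — major 3rd
E## — augmented 5th
G# — minor 7th
B## — augmented 9th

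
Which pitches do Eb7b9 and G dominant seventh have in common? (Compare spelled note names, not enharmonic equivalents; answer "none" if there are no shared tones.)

Eb7b9: Eb G Bb Db Fb
G dominant seventh: G B D F
Common to both → G.

G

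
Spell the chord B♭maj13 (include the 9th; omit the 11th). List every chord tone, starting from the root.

B♭maj13: major thirteenth on Bb.
Root: Bb
Major 3rd (3rd): D
Perfect 5th (5th): F
Major 7th (7th): A
Major 9th (9th): C
Major 13th (13th): G

Bb, D, F, A, C, G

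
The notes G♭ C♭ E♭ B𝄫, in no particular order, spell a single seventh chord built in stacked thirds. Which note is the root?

C♭

Stacking in thirds gives C♭ – E♭ – G♭ – B𝄫, so C♭ is the root — C♭ dominant seventh.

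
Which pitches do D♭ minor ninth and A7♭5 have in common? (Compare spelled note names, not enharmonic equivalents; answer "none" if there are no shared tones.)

D♭ minor ninth: Db Fb Ab Cb Eb
A7♭5: A C# Eb G
Common to both → Eb.

Eb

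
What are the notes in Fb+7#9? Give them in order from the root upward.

Fb Ab C Ebb G

Fb+7#9: dominant seventh sharp nine sharp five on Fb.
Fb — root
Ab — major 3rd
C — augmented 5th
Ebb — minor 7th
G — augmented 9th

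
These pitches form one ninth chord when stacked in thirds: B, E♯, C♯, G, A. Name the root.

A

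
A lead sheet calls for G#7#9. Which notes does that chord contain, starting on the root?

G♯  B♯  D♯  F♯  A𝄪

G#7#9 is a dominant seventh sharp nine built on G♯.
root → G♯
3rd (major 3rd) → B♯
5th (perfect 5th) → D♯
7th (minor 7th) → F♯
9th (augmented 9th) → A𝄪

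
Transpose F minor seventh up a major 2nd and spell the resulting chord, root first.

Transposed root: F → G (major 2nd up). So we spell G minor seventh:
G — root
B-flat — minor 3rd
D — perfect 5th
F — minor 7th

G  B-flat  D  F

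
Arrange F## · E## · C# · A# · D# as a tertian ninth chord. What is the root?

D#

Arranged so that each adjacent pair is a third by letter name: D# – F## – A# – C# – E##.
The bottom of that stack, D#, is the root (this is D# dominant seventh sharp nine).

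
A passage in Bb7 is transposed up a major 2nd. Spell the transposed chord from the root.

Bb up a major 2nd → C. New chord: C dominant seventh.
root → C
3rd (major 3rd) → E
5th (perfect 5th) → G
7th (minor 7th) → Bb

C  E  G  Bb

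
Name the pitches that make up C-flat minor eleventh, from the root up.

Root Cb, quality minor eleventh:
Cb — root
Ebb — minor 3rd
Gb — perfect 5th
Bbb — minor 7th
Db — major 9th
Fb — perfect 11th

Cb – Ebb – Gb – Bbb – Db – Fb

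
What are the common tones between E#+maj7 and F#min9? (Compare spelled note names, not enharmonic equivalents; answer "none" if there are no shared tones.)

none

E#+maj7: E# G## B## D##
F#min9: F# A C# E G#
Common to both → none.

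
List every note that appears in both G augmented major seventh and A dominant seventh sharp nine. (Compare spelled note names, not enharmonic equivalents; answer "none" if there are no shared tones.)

G

G augmented major seventh = G, B, D-sharp, F-sharp.
A dominant seventh sharp nine = A, C-sharp, E, G, B-sharp.
Shared: G.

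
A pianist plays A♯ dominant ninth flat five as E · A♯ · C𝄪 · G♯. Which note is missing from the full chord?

B♯

A♯ dominant ninth flat five = A♯, C𝄪, E, G♯, B♯. The voicing lacks the 9th (major 9th), B♯.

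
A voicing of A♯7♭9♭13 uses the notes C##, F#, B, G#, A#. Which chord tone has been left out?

E#

A♯7♭9♭13 = A#, C##, E#, G#, B, F#. The voicing lacks the 5th (perfect 5th), E#.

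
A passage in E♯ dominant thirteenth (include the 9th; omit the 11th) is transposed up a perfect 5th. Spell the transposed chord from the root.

B-sharp D-double-sharp F-double-sharp A-sharp C-double-sharp G-double-sharp

Transposed root: E-sharp → B-sharp (perfect 5th up). So we spell B-sharp dominant thirteenth:
Root: B-sharp
Major 3rd (3rd): D-double-sharp
Perfect 5th (5th): F-double-sharp
Minor 7th (7th): A-sharp
Major 9th (9th): C-double-sharp
Major 13th (13th): G-double-sharp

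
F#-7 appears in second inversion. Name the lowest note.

C#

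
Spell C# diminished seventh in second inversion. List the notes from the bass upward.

G – B-flat – C-sharp – E

C# diminished seventh = C-sharp–E–G–B-flat; second inversion → fifth (G) lowest.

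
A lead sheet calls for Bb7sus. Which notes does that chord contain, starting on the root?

Bb Eb F Ab

Bb7sus: dominant seventh suspended fourth on Bb.
Root: Bb
Perfect 4th (4th): Eb
Perfect 5th (5th): F
Minor 7th (7th): Ab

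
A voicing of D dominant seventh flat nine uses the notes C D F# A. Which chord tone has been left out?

Eb

D dominant seventh flat nine = D, F#, A, C, Eb. The voicing lacks the 9th (minor 9th), Eb.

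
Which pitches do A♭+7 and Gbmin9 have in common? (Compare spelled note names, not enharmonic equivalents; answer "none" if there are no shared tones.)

A♭+7: Ab C E Gb
Gbmin9: Gb Bbb Db Fb Ab
Common to both → Ab, Gb.

Ab – Gb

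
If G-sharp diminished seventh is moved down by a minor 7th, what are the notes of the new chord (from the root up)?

G-sharp down a minor 7th → A-sharp. New chord: A-sharp diminished seventh.
root → A-sharp
3rd (minor 3rd) → C-sharp
5th (diminished 5th) → E
7th (diminished 7th) → G

A-sharp – C-sharp – E – G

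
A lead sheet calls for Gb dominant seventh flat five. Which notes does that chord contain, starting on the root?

G-flat, B-flat, D-double-flat, F-flat

Gb dominant seventh flat five is a dominant seventh flat five built on G-flat.
root → G-flat
3rd (major 3rd) → B-flat
5th (diminished 5th) → D-double-flat
7th (minor 7th) → F-flat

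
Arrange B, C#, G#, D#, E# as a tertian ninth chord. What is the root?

C#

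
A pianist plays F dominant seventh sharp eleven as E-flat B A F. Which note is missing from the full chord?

F dominant seventh sharp eleven = F, A, C, E-flat, B. The voicing lacks the 5th (perfect 5th), C.

C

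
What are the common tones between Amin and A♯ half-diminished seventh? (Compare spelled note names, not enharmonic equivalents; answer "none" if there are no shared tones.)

Amin: A C E
A♯ half-diminished seventh: A# C# E G#
Common to both → E.

E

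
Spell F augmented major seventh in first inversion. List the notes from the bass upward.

A – C# – E – F

F augmented major seventh = F–A–C#–E; first inversion → third (A) lowest.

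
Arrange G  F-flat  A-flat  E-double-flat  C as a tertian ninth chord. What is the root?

Arranged so that each adjacent pair is a third by letter name: F-flat – A-flat – C – E-double-flat – G.
The bottom of that stack, F-flat, is the root (this is F-flat dominant seventh sharp nine sharp five).

F-flat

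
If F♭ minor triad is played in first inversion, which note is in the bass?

A𝄫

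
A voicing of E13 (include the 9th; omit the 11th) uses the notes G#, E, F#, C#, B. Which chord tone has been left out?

D

E13 = E, G#, B, D, F#, C#. The voicing lacks the 7th (minor 7th), D.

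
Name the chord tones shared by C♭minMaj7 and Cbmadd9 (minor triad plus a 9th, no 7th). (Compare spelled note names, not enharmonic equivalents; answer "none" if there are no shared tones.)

Cb – Ebb – Gb

C♭minMaj7: Cb Ebb Gb Bb
Cbmadd9: Cb Ebb Gb Db
Common to both → Cb, Ebb, Gb.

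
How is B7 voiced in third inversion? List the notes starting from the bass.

In root position, B7 is B–D#–F#–A.
Third inversion puts the seventh (A) in the bass.

A  B  D#  F#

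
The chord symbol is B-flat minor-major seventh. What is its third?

D-flat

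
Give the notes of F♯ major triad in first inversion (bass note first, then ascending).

In root position, F♯ major triad is F#–A#–C#.
First inversion puts the third (A#) in the bass.

A#, C#, F#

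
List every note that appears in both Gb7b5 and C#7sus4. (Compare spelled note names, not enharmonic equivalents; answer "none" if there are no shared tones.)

none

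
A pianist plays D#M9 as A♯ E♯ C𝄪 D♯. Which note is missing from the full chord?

F𝄪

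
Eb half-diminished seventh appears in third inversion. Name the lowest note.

D-flat

Eb half-diminished seventh = E-flat–G-flat–B-double-flat–D-flat. Third inversion → seventh in the bass = D-flat.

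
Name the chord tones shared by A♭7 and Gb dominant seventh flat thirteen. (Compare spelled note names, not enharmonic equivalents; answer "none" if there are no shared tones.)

Gb

A♭7: Ab C Eb Gb
Gb dominant seventh flat thirteen: Gb Bb Db Fb Ebb
Common to both → Gb.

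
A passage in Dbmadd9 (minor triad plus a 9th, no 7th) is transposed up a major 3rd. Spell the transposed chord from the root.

F  Ab  C  G

A major 3rd up from Db is F, so the new chord is F minor added-ninth.
- root: F
- minor 3rd: Ab
- perfect 5th: C
- major 9th: G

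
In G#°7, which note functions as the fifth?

G#°7 is built on G#; its 5th is a diminished 5th above the root.
A fifth above G uses the letter D, and the diminished 5th above G# is D.

D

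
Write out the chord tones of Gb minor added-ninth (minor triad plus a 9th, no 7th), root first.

G-flat, B-double-flat, D-flat, A-flat

Gb minor added-ninth: minor added-ninth on G-flat.
Root: G-flat
Minor 3rd (3rd): B-double-flat
Perfect 5th (5th): D-flat
Major 9th (9th): A-flat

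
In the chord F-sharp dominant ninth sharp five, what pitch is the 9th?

G-sharp

F-sharp dominant ninth sharp five is built on F-sharp; its 9th is a major 9th above the root.
A second above F uses the letter G, and the major 9th above F-sharp is G-sharp.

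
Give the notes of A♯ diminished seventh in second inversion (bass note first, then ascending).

E  G  A-sharp  C-sharp

A♯ diminished seventh = A-sharp–C-sharp–E–G; second inversion → fifth (E) lowest.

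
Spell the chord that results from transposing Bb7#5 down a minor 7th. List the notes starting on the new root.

C, E, G#, Bb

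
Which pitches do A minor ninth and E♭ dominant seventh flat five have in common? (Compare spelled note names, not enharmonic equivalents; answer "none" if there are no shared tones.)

G

A minor ninth = A, C, E, G, B.
E♭ dominant seventh flat five = E-flat, G, B-double-flat, D-flat.
Shared: G.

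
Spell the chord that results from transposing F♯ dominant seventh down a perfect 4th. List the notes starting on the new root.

C# E# G# B

F# down a perfect 4th → C#. New chord: C# dominant seventh.
C# — root
E# — major 3rd
G# — perfect 5th
B — minor 7th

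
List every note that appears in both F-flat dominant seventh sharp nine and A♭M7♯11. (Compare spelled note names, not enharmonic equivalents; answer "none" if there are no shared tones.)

F-flat dominant seventh sharp nine: Fb Ab Cb Ebb G
A♭M7♯11: Ab C Eb G D
Common to both → Ab, G.

Ab, G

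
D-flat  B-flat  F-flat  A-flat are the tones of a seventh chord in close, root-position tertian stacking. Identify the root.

Arranged so that each adjacent pair is a third by letter name: B-flat – D-flat – F-flat – A-flat.
The bottom of that stack, B-flat, is the root (this is B-flat half-diminished seventh).

B-flat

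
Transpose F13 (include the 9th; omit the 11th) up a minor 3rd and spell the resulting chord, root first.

A♭ – C – E♭ – G♭ – B♭ – F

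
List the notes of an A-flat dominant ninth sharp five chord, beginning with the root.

A-flat dominant ninth sharp five is a dominant ninth sharp five built on A-flat.
- root: A-flat
- major 3rd: C
- augmented 5th: E
- minor 7th: G-flat
- major 9th: B-flat

A-flat, C, E, G-flat, B-flat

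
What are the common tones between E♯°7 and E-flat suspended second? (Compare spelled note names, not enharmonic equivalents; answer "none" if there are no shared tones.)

none

E♯°7 = E♯, G♯, B, D.
E-flat suspended second = E♭, F, B♭.
Shared: none.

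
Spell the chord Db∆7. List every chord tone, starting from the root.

Db∆7: major seventh on D♭.
Root: D♭
Major 3rd (3rd): F
Perfect 5th (5th): A♭
Major 7th (7th): C

D♭, F, A♭, C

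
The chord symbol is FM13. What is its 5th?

FM13 is built on F; its 5th is a perfect 5th above the root.
A fifth above F uses the letter C, and the perfect 5th above F is C.

C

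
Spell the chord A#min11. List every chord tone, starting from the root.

A#, C#, E#, G#, B#, D#

Root A#, quality minor eleventh:
Root: A#
Minor 3rd (3rd): C#
Perfect 5th (5th): E#
Minor 7th (7th): G#
Major 9th (9th): B#
Perfect 11th (11th): D#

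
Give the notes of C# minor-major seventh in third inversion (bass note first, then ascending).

B#, C#, E, G#

C# minor-major seventh = C#–E–G#–B#; third inversion → seventh (B#) lowest.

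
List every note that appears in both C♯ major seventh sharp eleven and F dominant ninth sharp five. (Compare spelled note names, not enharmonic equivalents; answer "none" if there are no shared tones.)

C♯ major seventh sharp eleven = C-sharp, E-sharp, G-sharp, B-sharp, F-double-sharp.
F dominant ninth sharp five = F, A, C-sharp, E-flat, G.
Shared: C-sharp.

C-sharp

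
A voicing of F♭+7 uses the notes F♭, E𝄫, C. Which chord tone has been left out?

F♭+7 = F♭, A♭, C, E𝄫. The voicing lacks the 3rd (major 3rd), A♭.

A♭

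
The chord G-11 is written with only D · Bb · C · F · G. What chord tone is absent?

G-11 = G, Bb, D, F, A, C. The voicing lacks the 9th (major 9th), A.

A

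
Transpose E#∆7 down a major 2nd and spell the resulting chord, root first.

Transposed root: E♯ → D♯ (major 2nd down). So we spell D♯ major seventh:
Root: D♯
Major 3rd (3rd): F𝄪
Perfect 5th (5th): A♯
Major 7th (7th): C𝄪

D♯, F𝄪, A♯, C𝄪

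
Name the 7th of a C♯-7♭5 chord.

Root of C♯-7♭5 = C♯. The 7th is a minor 7th: C♯ up a minor 7th → B.

B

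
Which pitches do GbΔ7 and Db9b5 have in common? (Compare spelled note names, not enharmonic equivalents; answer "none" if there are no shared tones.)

Db  F

GbΔ7 = Gb, Bb, Db, F.
Db9b5 = Db, F, Abb, Cb, Eb.
Shared: Db, F.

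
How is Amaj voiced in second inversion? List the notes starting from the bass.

E, A, C#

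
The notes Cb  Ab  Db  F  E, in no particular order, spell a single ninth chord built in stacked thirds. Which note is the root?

Db

Arranged so that each adjacent pair is a third by letter name: Db – F – Ab – Cb – E.
The bottom of that stack, Db, is the root (this is Db dominant seventh sharp nine).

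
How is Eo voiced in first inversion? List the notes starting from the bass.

G, B♭, E

Eo = E–G–B♭; first inversion → third (G) lowest.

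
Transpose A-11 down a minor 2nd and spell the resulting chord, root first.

Transposed root: A → G# (minor 2nd down). So we spell G# minor eleventh:
G# — root
B — minor 3rd
D# — perfect 5th
F# — minor 7th
A# — major 9th
C# — perfect 11th

G# B D# F# A# C#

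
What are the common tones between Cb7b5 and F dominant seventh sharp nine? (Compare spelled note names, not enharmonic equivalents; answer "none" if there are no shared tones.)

Cb7b5 = Cb, Eb, Gbb, Bbb.
F dominant seventh sharp nine = F, A, C, Eb, G#.
Shared: Eb.

Eb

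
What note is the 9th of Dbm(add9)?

Dbm(add9) is built on Db; its 9th is a major 9th above the root.
A second above D uses the letter E, and the major 9th above Db is Eb.

Eb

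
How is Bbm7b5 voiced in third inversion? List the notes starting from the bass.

Ab, Bb, Db, Fb

In root position, Bbm7b5 is Bb–Db–Fb–Ab.
Third inversion puts the seventh (Ab) in the bass.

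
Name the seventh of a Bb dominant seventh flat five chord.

A-flat

Bb dominant seventh flat five is built on B-flat; its 7th is a minor 7th above the root.
A seventh above B uses the letter A, and the minor 7th above B-flat is A-flat.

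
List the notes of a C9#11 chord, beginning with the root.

Root C, quality dominant ninth sharp eleven:
C — root
E — major 3rd
G — perfect 5th
Bb — minor 7th
D — major 9th
F# — augmented 11th

C, E, G, Bb, D, F#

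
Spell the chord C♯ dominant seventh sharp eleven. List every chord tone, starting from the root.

C-sharp, E-sharp, G-sharp, B, F-double-sharp

C♯ dominant seventh sharp eleven is a dominant seventh sharp eleven built on C-sharp.
- root: C-sharp
- major 3rd: E-sharp
- perfect 5th: G-sharp
- minor 7th: B
- augmented 11th: F-double-sharp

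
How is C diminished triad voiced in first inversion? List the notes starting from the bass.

In root position, C diminished triad is C–Eb–Gb.
First inversion puts the third (Eb) in the bass.

Eb, Gb, C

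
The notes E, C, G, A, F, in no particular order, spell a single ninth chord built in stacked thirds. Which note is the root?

Stacking in thirds gives F – A – C – E – G, so F is the root — F major ninth.

F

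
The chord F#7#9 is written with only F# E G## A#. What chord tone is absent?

C#

F#7#9 = F#, A#, C#, E, G##. The voicing lacks the 5th (perfect 5th), C#.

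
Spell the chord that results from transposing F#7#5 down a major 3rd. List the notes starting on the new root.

F# down a major 3rd → D. New chord: D augmented seventh.
root → D
3rd (major 3rd) → F#
5th (augmented 5th) → A#
7th (minor 7th) → C

D  F#  A#  C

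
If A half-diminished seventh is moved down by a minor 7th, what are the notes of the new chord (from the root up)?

Transposed root: A → B (minor 7th down). So we spell B half-diminished seventh:
Root: B
Minor 3rd (3rd): D
Diminished 5th (5th): F
Minor 7th (7th): A

B, D, F, A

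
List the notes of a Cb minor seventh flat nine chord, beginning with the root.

Cb  Ebb  Gb  Bbb  Dbb

Cb minor seventh flat nine: minor seventh flat nine on Cb.
Cb — root
Ebb — minor 3rd
Gb — perfect 5th
Bbb — minor 7th
Dbb — minor 9th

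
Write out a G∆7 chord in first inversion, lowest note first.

G∆7 = G–B–D–F#; first inversion → third (B) lowest.

B D F# G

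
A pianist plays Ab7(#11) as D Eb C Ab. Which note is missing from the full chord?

Gb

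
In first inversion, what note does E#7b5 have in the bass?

G##

E#7b5 = E#–G##–B–D#. First inversion → third in the bass = G##.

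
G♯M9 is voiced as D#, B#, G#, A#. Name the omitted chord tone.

F##

The full G♯M9 chord is G#, B#, D#, F##, A#.
Comparing with the voicing, the major 7th (7th) — F## — is absent.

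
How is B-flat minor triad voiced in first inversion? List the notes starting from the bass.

In root position, B-flat minor triad is B♭–D♭–F.
First inversion puts the third (D♭) in the bass.

D♭  F  B♭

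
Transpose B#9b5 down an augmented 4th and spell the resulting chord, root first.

An augmented 4th down from B♯ is F♯, so the new chord is F♯ dominant ninth flat five.
root → F♯
3rd (major 3rd) → A♯
5th (diminished 5th) → C
7th (minor 7th) → E
9th (major 9th) → G♯

F♯, A♯, C, E, G♯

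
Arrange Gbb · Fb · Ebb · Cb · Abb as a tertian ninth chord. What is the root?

Arranged so that each adjacent pair is a third by letter name: Fb – Abb – Cb – Ebb – Gbb.
The bottom of that stack, Fb, is the root (this is Fb minor seventh flat nine).

Fb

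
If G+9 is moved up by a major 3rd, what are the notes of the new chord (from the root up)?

B D♯ F𝄪 A C♯

Transposed root: G → B (major 3rd up). So we spell B dominant ninth sharp five:
Root: B
Major 3rd (3rd): D♯
Augmented 5th (5th): F𝄪
Minor 7th (7th): A
Major 9th (9th): C♯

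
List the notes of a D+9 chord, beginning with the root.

D+9: dominant ninth sharp five on D.
D — root
F# — major 3rd
A# — augmented 5th
C — minor 7th
E — major 9th

D F# A# C E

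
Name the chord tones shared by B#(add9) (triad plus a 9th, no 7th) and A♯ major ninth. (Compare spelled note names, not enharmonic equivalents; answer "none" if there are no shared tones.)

B#(add9): B♯ D𝄪 F𝄪 C𝄪
A♯ major ninth: A♯ C𝄪 E♯ G𝄪 B♯
Common to both → B♯, C𝄪.

B♯, C𝄪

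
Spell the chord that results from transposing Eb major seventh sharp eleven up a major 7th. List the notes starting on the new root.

D  F-sharp  A  C-sharp  G-sharp

Transposed root: E-flat → D (major 7th up). So we spell D major seventh sharp eleven:
root → D
3rd (major 3rd) → F-sharp
5th (perfect 5th) → A
7th (major 7th) → C-sharp
11th (augmented 11th) → G-sharp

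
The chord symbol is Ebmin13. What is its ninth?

Ebmin13 is built on Eb; its 9th is a major 9th above the root.
A second above E uses the letter F, and the major 9th above Eb is F.

F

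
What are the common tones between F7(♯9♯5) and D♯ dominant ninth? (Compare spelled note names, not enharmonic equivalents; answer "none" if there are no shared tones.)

C#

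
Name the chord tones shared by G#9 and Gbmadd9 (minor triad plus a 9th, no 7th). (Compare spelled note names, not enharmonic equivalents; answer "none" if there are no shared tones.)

none

G#9 = G#, B#, D#, F#, A#.
Gbmadd9 = Gb, Bbb, Db, Ab.
Shared: none.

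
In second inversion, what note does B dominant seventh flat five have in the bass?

B dominant seventh flat five = B–D-sharp–F–A. Second inversion → fifth in the bass = F.

F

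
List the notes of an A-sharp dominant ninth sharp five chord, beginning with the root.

A# – C## – E## – G# – B#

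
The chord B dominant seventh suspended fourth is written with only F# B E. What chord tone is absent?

A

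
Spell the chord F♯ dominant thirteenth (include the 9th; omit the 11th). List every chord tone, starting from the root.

F#  A#  C#  E  G#  D#

F♯ dominant thirteenth: dominant thirteenth on F#.
root → F#
3rd (major 3rd) → A#
5th (perfect 5th) → C#
7th (minor 7th) → E
9th (major 9th) → G#
13th (major 13th) → D#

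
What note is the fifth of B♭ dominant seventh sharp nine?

B♭ dominant seventh sharp nine is built on B-flat; its 5th is a perfect 5th above the root.
A fifth above B uses the letter F, and the perfect 5th above B-flat is F.

F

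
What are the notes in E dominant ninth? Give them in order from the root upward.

E, G♯, B, D, F♯

Root E, quality dominant ninth:
Root: E
Major 3rd (3rd): G♯
Perfect 5th (5th): B
Minor 7th (7th): D
Major 9th (9th): F♯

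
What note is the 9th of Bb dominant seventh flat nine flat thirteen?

C-flat

Root of Bb dominant seventh flat nine flat thirteen = B-flat. The 9th is a minor 9th: B-flat up a minor 9th → C-flat.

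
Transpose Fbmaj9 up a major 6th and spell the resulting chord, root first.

Transposed root: Fb → Db (major 6th up). So we spell Db major ninth:
root → Db
3rd (major 3rd) → F
5th (perfect 5th) → Ab
7th (major 7th) → C
9th (major 9th) → Eb

Db F Ab C Eb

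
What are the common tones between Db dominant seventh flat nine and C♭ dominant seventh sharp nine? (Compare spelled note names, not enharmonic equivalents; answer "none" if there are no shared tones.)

C-flat

Db dominant seventh flat nine: D-flat F A-flat C-flat E-double-flat
C♭ dominant seventh sharp nine: C-flat E-flat G-flat B-double-flat D
Common to both → C-flat.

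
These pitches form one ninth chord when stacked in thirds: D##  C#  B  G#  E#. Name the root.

Arranged so that each adjacent pair is a third by letter name: C# – E# – G# – B – D##.
The bottom of that stack, C#, is the root (this is C# dominant seventh sharp nine).

C#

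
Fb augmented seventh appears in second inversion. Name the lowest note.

Fb augmented seventh in root position is F-flat–A-flat–C–E-double-flat.
Second inversion places the fifth in the bass, which is C.

C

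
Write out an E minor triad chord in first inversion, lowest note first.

E minor triad = E–G–B; first inversion → third (G) lowest.

G, B, E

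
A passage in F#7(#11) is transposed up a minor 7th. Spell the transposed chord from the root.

E G# B D A#

Transposed root: F# → E (minor 7th up). So we spell E dominant seventh sharp eleven:
E — root
G# — major 3rd
B — perfect 5th
D — minor 7th
A# — augmented 11th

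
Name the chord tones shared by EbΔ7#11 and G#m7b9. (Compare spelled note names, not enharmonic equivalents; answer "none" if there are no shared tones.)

A

EbΔ7#11: E♭ G B♭ D A
G#m7b9: G♯ B D♯ F♯ A
Common to both → A.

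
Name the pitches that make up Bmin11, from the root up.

Root B, quality minor eleventh:
- root: B
- minor 3rd: D
- perfect 5th: F#
- minor 7th: A
- major 9th: C#
- perfect 11th: E

B  D  F#  A  C#  E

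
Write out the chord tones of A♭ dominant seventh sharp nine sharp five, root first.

A♭ dominant seventh sharp nine sharp five: dominant seventh sharp nine sharp five on A-flat.
Root: A-flat
Major 3rd (3rd): C
Augmented 5th (5th): E
Minor 7th (7th): G-flat
Augmented 9th (9th): B

A-flat – C – E – G-flat – B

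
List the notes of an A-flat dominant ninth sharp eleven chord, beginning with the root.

Root A-flat, quality dominant ninth sharp eleven:
root → A-flat
3rd (major 3rd) → C
5th (perfect 5th) → E-flat
7th (minor 7th) → G-flat
9th (major 9th) → B-flat
11th (augmented 11th) → D

A-flat, C, E-flat, G-flat, B-flat, D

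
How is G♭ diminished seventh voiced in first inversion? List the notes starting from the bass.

B𝄫, D𝄫, F𝄫, G♭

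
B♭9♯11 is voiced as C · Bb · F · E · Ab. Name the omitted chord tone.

D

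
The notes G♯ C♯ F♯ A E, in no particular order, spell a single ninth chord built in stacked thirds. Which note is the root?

F♯

Stacking in thirds gives F♯ – A – C♯ – E – G♯, so F♯ is the root — F♯ minor ninth.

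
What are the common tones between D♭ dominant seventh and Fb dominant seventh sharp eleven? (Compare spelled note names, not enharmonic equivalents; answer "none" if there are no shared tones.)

D♭ dominant seventh: D♭ F A♭ C♭
Fb dominant seventh sharp eleven: F♭ A♭ C♭ E𝄫 B♭
Common to both → A♭, C♭.

A♭, C♭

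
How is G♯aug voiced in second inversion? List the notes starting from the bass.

D## – G# – B#

In root position, G♯aug is G#–B#–D##.
Second inversion puts the fifth (D##) in the bass.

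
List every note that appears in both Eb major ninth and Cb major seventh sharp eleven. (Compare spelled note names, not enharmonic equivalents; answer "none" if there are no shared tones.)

Eb major ninth: E-flat G B-flat D F
Cb major seventh sharp eleven: C-flat E-flat G-flat B-flat F
Common to both → E-flat, B-flat, F.

E-flat, B-flat, F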